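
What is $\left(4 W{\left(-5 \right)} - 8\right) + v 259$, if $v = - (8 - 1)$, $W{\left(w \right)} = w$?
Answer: $-1841$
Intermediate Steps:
$v = -7$ ($v = \left(-1\right) 7 = -7$)
$\left(4 W{\left(-5 \right)} - 8\right) + v 259 = \left(4 \left(-5\right) - 8\right) - 1813 = \left(-20 - 8\right) - 1813 = -28 - 1813 = -1841$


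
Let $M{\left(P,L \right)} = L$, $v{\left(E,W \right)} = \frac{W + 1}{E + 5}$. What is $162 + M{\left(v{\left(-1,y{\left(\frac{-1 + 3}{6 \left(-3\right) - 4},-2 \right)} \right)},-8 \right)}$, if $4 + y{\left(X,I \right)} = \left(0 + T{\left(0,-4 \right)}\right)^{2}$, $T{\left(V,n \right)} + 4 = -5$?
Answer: $154$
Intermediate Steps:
$T{\left(V,n \right)} = -9$ ($T{\left(V,n \right)} = -4 - 5 = -9$)
$y{\left(X,I \right)} = 77$ ($y{\left(X,I \right)} = -4 + \left(0 - 9\right)^{2} = -4 + \left(-9\right)^{2} = -4 + 81 = 77$)
$v{\left(E,W \right)} = \frac{1 + W}{5 + E}$
$162 + M{\left(v{\left(-1,y{\left(\frac{-1 + 3}{6 \left(-3\right) - 4},-2 \right)} \right)},-8 \right)} = 162 - 8 = 154$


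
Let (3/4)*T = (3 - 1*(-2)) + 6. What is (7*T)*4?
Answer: 1232/3 ≈ 410.67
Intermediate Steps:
T = 44/3 (T = 4*((3 - 1*(-2)) + 6)/3 = 4*((3 + 2) + 6)/3 = 4*(5 + 6)/3 = (4/3)*11 = 44/3 ≈ 14.667)
(7*T)*4 = (7*(44/3))*4 = (308/3)*4 = 1232/3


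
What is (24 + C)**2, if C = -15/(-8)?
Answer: 42849/64 ≈ 669.52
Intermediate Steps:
C = 15/8 (C = -15*(-1/8) = 15/8 ≈ 1.8750)
(24 + C)**2 = (24 + 15/8)**2 = (207/8)**2 = 42849/64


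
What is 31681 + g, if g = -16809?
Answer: 14872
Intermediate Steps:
31681 + g = 31681 - 16809 = 14872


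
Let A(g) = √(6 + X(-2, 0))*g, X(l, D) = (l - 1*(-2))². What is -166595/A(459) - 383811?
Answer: -383811 - 166595*√6/2754 ≈ -3.8396e+5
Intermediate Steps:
X(l, D) = (2 + l)² (X(l, D) = (l + 2)² = (2 + l)²)
A(g) = g*√6 (A(g) = √(6 + (2 - 2)²)*g = √(6 + 0²)*g = √(6 + 0)*g = √6*g = g*√6)
-166595/A(459) - 383811 = -166595*√6/2754 - 383811 = -383811 - 166595*√6/2754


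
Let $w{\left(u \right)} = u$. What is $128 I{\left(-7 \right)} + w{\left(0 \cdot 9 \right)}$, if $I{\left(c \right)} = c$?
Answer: $-896$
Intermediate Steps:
$128 I{\left(-7 \right)} + w{\left(0 \cdot 9 \right)} = 128 \left(-7\right) + 0 \cdot 9 = -896 + 0 = -896$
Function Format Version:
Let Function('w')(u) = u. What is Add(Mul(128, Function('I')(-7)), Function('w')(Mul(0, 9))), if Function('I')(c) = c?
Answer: -896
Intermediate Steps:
Add(Mul(128, Function('I')(-7)), Function('w')(Mul(0, 9))) = Add(Mul(128, -7), Mul(0, 9)) = Add(-896, 0) = -896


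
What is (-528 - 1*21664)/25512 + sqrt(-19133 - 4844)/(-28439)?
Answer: -2774/3189 - I*sqrt(23977)/28439 ≈ -0.86987 - 0.0054448*I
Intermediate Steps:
(-528 - 1*21664)/25512 + sqrt(-19133 - 4844)/(-28439) = (-528 - 21664)*(1/25512) + sqrt(-23977)*(-1/28439) = -22192*1/25512 + (I*sqrt(23977))*(-1/28439) = -2774/3189 - I*sqrt(23977)/28439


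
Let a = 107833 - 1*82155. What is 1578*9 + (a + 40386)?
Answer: 80266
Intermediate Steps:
a = 25678 (a = 107833 - 82155 = 25678)
1578*9 + (a + 40386) = 1578*9 + (25678 + 40386) = 14202 + 66064 = 80266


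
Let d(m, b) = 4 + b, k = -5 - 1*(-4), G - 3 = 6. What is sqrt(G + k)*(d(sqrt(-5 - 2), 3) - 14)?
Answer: -14*sqrt(2) ≈ -19.799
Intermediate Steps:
G = 9 (G = 3 + 6 = 9)
k = -1 (k = -5 + 4 = -1)
sqrt(G + k)*(d(sqrt(-5 - 2), 3) - 14) = sqrt(9 - 1)*((4 + 3) - 14) = sqrt(8)*(7 - 14) = (2*sqrt(2))*(-7) = -14*sqrt(2)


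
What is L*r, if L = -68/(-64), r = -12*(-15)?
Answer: 765/4 ≈ 191.25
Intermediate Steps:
r = 180
L = 17/16 (L = -68*(-1/64) = 17/16 ≈ 1.0625)
L*r = (17/16)*180 = 765/4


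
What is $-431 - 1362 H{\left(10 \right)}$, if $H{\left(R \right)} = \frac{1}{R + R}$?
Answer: $- \frac{4991}{10} \approx -499.1$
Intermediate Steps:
$H{\left(R \right)} = \frac{1}{2 R}$
$-431 - 1362 H{\left(10 \right)} = -431 - 1362 \frac{1}{2 \cdot 10} = -431 - 1362 \cdot \frac{1}{2} \cdot \frac{1}{10} = -431 - \frac{681}{10} = - \frac{4991}{10}$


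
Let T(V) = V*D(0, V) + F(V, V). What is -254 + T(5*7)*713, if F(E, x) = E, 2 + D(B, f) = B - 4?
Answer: -125029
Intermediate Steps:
D(B, f) = -6 + B (D(B, f) = -2 + (B - 4) = -2 + (-4 + B) = -6 + B)
T(V) = -5*V (T(V) = V*(-6 + 0) + V = V*(-6) + V = -6*V + V = -5*V)
-254 + T(5*7)*713 = -254 - 25*7*713 = -254 - 5*35*713 = -254 - 175*713 = -254 - 124775 = -125029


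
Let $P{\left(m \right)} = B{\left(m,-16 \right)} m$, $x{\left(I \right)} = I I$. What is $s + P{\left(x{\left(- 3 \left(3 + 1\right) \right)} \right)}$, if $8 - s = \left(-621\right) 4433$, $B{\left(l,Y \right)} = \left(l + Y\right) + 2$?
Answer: $2771621$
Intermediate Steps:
$B{\left(l,Y \right)} = 2 + Y + l$ ($B{\left(l,Y \right)} = \left(Y + l\right) + 2 = 2 + Y + l$)
$x{\left(I \right)} = I^{2}$
$s = 2752901$ ($s = 8 - \left(-621\right) 4433 = 8 - -2752893 = 8 + 2752893 = 2752901$)
$P{\left(m \right)} = m \left(-14 + m\right)$ ($P{\left(m \right)} = \left(2 - 16 + m\right) m = \left(-14 + m\right) m = m \left(-14 + m\right)$)
$s + P{\left(x{\left(- 3 \left(3 + 1\right) \right)} \right)} = 2752901 + \left(- 3 \left(3 + 1\right)\right)^{2} \left(-14 + \left(- 3 \left(3 + 1\right)\right)^{2}\right) = 2752901 + \left(\left(-3\right) 4\right)^{2} \left(-14 + \left(\left(-3\right) 4\right)^{2}\right) = 2752901 + \left(-12\right)^{2} \left(-14 + \left(-12\right)^{2}\right) = 2752901 + 144 \left(-14 + 144\right) = 2752901 + 144 \cdot 130 = 2752901 + 18720 = 2771621$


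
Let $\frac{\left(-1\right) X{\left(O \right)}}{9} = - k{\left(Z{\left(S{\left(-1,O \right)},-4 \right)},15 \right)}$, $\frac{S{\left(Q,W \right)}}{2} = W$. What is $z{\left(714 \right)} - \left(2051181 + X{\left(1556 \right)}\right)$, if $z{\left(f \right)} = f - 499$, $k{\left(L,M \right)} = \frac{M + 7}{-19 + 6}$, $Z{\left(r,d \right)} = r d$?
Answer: $- \frac{26662360}{13} \approx -2.051 \cdot 10^{6}$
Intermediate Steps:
$S{\left(Q,W \right)} = 2 W$
$Z{\left(r,d \right)} = d r$
$k{\left(L,M \right)} = - \frac{7}{13} - \frac{M}{13}$ ($k{\left(L,M \right)} = \frac{7 + M}{-13} = \left(7 + M\right) \left(- \frac{1}{13}\right) = - \frac{7}{13} - \frac{M}{13}$)
$X{\left(O \right)} = - \frac{198}{13}$ ($X{\left(O \right)} = - 9 \left(- (- \frac{7}{13} - \frac{15}{13})\right) = - 9 \left(\left(-1\right) \left(- \frac{22}{13}\right)\right) = \left(-9\right) \frac{22}{13} = - \frac{198}{13}$)
$z{\left(f \right)} = -499 + f$
$z{\left(714 \right)} - \left(2051181 + X{\left(1556 \right)}\right) = \left(-499 + 714\right) - \frac{26665155}{13} = 215 + \left(-2051181 + \frac{198}{13}\right) = 215 - \frac{26665155}{13} = - \frac{26662360}{13}$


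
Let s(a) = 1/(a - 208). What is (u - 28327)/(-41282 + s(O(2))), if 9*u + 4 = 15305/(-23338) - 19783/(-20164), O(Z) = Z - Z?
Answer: 3119342224452220/4545869475481677 ≈ 0.68619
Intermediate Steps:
O(Z) = 0
s(a) = 1/(-208 + a)
u = -864632047/2117643444 (u = -4/9 + (15305/(-23338) - 19783/(-20164))/9 = -4/9 + (15305*(-1/23338) - 19783*(-1/20164))/9 = -4/9 + (-15305/23338 + 19783/20164)/9 = -4/9 + (⅑)*(76542817/235293716) = -4/9 + 76542817/2117643444 = -864632047/2117643444 ≈ -0.40830)
(u - 28327)/(-41282 + s(O(2))) = (-864632047/2117643444 - 28327)/(-41282 + 1/(-208 + 0)) = -59987350470235/(2117643444*(-41282 + 1/(-208))) = -59987350470235/(2117643444*(-41282 - 1/208)) = -59987350470235/(2117643444*(-8586657/208)) = -59987350470235/2117643444*(-208/8586657) = 3119342224452220/4545869475481677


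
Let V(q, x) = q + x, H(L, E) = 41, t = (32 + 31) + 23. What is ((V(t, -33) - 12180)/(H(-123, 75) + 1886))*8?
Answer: -97016/1927 ≈ -50.346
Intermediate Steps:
t = 86 (t = 63 + 23 = 86)
((V(t, -33) - 12180)/(H(-123, 75) + 1886))*8 = (((86 - 33) - 12180)/(41 + 1886))*8 = ((53 - 12180)/1927)*8 = -12127*1/1927*8 = -12127/1927*8 = -97016/1927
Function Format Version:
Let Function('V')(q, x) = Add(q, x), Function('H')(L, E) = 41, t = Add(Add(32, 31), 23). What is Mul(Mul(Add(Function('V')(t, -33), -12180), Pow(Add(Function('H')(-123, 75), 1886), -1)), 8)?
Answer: Rational(-97016, 1927) ≈ -50.346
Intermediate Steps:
t = 86 (t = Add(63, 23) = 86)
Mul(Mul(Add(Function('V')(t, -33), -12180), Pow(Add(Function('H')(-123, 75), 1886), -1)), 8) = Mul(Mul(Add(Add(86, -33), -12180), Pow(Add(41, 1886), -1)), 8) = Mul(Mul(Add(53, -12180), Pow(1927, -1)), 8) = Mul(Mul(-12127, Rational(1, 1927)), 8) = Mul(Rational(-12127, 1927), 8) = Rational(-97016, 1927)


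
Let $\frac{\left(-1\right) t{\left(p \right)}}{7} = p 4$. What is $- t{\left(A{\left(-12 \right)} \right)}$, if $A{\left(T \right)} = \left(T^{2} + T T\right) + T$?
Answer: $7728$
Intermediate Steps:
$A{\left(T \right)} = T + 2 T^{2}$ ($A{\left(T \right)} = \left(T^{2} + T^{2}\right) + T = 2 T^{2} + T = T + 2 T^{2}$)
$t{\left(p \right)} = - 28 p$ ($t{\left(p \right)} = - 7 p 4 = - 7 \cdot 4 p = - 28 p$)
$- t{\left(A{\left(-12 \right)} \right)} = - \left(-28\right) \left(- 12 \left(1 + 2 \left(-12\right)\right)\right) = - \left(-28\right) \left(- 12 \left(1 - 24\right)\right) = - \left(-28\right) \left(\left(-12\right) \left(-23\right)\right) = - \left(-28\right) 276 = \left(-1\right) \left(-7728\right) = 7728$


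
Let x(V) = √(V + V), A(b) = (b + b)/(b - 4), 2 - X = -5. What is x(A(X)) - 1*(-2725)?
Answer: 2725 + 2*√21/3 ≈ 2728.1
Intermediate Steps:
X = 7 (X = 2 - 1*(-5) = 2 + 5 = 7)
A(b) = 2*b/(-4 + b) (A(b) = (2*b)/(-4 + b) = 2*b/(-4 + b))
x(V) = √2*√V (x(V) = √(2*V) = √2*√V)
x(A(X)) - 1*(-2725) = √2*√(2*7/(-4 + 7)) - 1*(-2725) = √2*√(2*7/3) + 2725 = √2*√(2*7*(⅓)) + 2725 = √2*√(14/3) + 2725 = √2*(√42/3) + 2725 = 2*√21/3 + 2725 = 2725 + 2*√21/3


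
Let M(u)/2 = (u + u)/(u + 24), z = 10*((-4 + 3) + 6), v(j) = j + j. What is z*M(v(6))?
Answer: 200/3 ≈ 66.667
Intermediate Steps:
v(j) = 2*j
z = 50 (z = 10*(-1 + 6) = 10*5 = 50)
M(u) = 4*u/(24 + u) (M(u) = 2*((u + u)/(u + 24)) = 2*((2*u)/(24 + u)) = 2*(2*u/(24 + u)) = 4*u/(24 + u))
z*M(v(6)) = 50*(4*(2*6)/(24 + 2*6)) = 50*(4*12/(24 + 12)) = 50*(4*12/36) = 50*(4*12*(1/36)) = 50*(4/3) = 200/3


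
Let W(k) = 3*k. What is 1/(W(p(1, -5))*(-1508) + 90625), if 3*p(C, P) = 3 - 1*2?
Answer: 1/89117 ≈ 1.1221e-5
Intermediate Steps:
p(C, P) = ⅓ (p(C, P) = (3 - 1*2)/3 = (3 - 2)/3 = (⅓)*1 = ⅓)
1/(W(p(1, -5))*(-1508) + 90625) = 1/((3*(⅓))*(-1508) + 90625) = 1/(1*(-1508) + 90625) = 1/(-1508 + 90625) = 1/89117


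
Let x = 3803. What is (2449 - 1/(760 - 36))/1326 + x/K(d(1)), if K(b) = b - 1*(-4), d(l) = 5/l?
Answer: 1222309649/2880072 ≈ 424.40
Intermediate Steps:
K(b) = 4 + b (K(b) = b + 4 = 4 + b)
(2449 - 1/(760 - 36))/1326 + x/K(d(1)) = (2449 - 1/(760 - 36))/1326 + 3803/(4 + 5/1) = (2449 - 1/724)*(1/1326) + 3803/(4 + 5*1) = (2449 - 1*1/724)*(1/1326) + 3803/(4 + 5) = (2449 - 1/724)*(1/1326) + 3803/9 = (1773075/724)*(1/1326) + 3803*(⅑) = 591025/320008 + 3803/9 = 1222309649/2880072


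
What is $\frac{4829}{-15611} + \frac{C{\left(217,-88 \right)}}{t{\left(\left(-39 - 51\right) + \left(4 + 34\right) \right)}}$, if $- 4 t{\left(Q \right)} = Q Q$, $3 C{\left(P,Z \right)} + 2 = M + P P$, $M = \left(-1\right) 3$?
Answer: $- \frac{186205384}{7914777} \approx -23.526$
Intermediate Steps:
$M = -3$
$C{\left(P,Z \right)} = - \frac{5}{3} + \frac{P^{2}}{3}$ ($C{\left(P,Z \right)} = - \frac{2}{3} + \frac{-3 + P P}{3} = - \frac{2}{3} + \frac{-3 + P^{2}}{3} = - \frac{2}{3} + \left(-1 + \frac{P^{2}}{3}\right) = - \frac{5}{3} + \frac{P^{2}}{3}$)
$t{\left(Q \right)} = - \frac{Q^{2}}{4}$ ($t{\left(Q \right)} = - \frac{Q Q}{4} = - \frac{Q^{2}}{4}$)
$\frac{4829}{-15611} + \frac{C{\left(217,-88 \right)}}{t{\left(\left(-39 - 51\right) + \left(4 + 34\right) \right)}} = \frac{4829}{-15611} + \frac{- \frac{5}{3} + \frac{217^{2}}{3}}{\left(- \frac{1}{4}\right) \left(\left(-39 - 51\right) + \left(4 + 34\right)\right)^{2}} = 4829 \left(- \frac{1}{15611}\right) + \frac{- \frac{5}{3} + \frac{1}{3} \cdot 47089}{\left(- \frac{1}{4}\right) \left(-90 + 38\right)^{2}} = - \frac{4829}{15611} + \frac{- \frac{5}{3} + \frac{47089}{3}}{\left(- \frac{1}{4}\right) \left(-52\right)^{2}} = - \frac{4829}{15611} + \frac{47084}{3 \left(\left(- \frac{1}{4}\right) 2704\right)} = - \frac{4829}{15611} + \frac{47084}{3 \left(-676\right)} = - \frac{4829}{15611} + \frac{47084}{3} \left(- \frac{1}{676}\right) = - \frac{4829}{15611} - \frac{11771}{507} = - \frac{186205384}{7914777}$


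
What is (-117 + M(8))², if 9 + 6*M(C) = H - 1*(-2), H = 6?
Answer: 494209/36 ≈ 13728.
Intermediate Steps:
M(C) = -⅙ (M(C) = -3/2 + (6 - 1*(-2))/6 = -3/2 + (6 + 2)/6 = -3/2 + (⅙)*8 = -3/2 + 4/3 = -⅙)
(-117 + M(8))² = (-117 - ⅙)² = (-703/6)² = 494209/36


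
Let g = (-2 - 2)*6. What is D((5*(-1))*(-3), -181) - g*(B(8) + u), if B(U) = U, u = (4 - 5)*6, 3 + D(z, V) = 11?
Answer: 56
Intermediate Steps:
D(z, V) = 8 (D(z, V) = -3 + 11 = 8)
u = -6 (u = -1*6 = -6)
g = -24 (g = -4*6 = -24)
D((5*(-1))*(-3), -181) - g*(B(8) + u) = 8 - (-24)*(8 - 6) = 8 - (-24)*2 = 8 - 1*(-48) = 8 + 48 = 56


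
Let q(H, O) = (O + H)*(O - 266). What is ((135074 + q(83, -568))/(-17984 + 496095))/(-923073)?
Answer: -539564/441331355103 ≈ -1.2226e-6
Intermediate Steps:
q(H, O) = (-266 + O)*(H + O) (q(H, O) = (H + O)*(-266 + O) = (-266 + O)*(H + O))
((135074 + q(83, -568))/(-17984 + 496095))/(-923073) = ((135074 + ((-568)**2 - 266*83 - 266*(-568) + 83*(-568)))/(-17984 + 496095))/(-923073) = ((135074 + (322624 - 22078 + 151088 - 47144))/478111)*(-1/923073) = ((135074 + 404490)*(1/478111))*(-1/923073) = (539564*(1/478111))*(-1/923073) = (539564/478111)*(-1/923073) = -539564/441331355103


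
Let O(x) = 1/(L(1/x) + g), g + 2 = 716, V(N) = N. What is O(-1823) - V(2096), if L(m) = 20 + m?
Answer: -2804615953/1338081 ≈ -2096.0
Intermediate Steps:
g = 714 (g = -2 + 716 = 714)
O(x) = 1/(734 + 1/x) (O(x) = 1/((20 + 1/x) + 714) = 1/(734 + 1/x))
O(-1823) - V(2096) = -1823/(1 + 734*(-1823)) - 1*2096 = -1823/(1 - 1338082) - 2096 = -1823/(-1338081) - 2096 = -1823*(-1/1338081) - 2096 = 1823/1338081 - 2096 = -2804615953/1338081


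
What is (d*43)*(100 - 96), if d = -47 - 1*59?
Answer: -18232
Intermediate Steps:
d = -106 (d = -47 - 59 = -106)
(d*43)*(100 - 96) = (-106*43)*(100 - 96) = -4558*4 = -18232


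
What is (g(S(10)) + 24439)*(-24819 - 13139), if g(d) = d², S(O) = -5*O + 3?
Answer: -1011504784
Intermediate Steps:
S(O) = 3 - 5*O
(g(S(10)) + 24439)*(-24819 - 13139) = ((3 - 5*10)² + 24439)*(-24819 - 13139) = ((3 - 50)² + 24439)*(-37958) = ((-47)² + 24439)*(-37958) = (2209 + 24439)*(-37958) = 26648*(-37958) = -1011504784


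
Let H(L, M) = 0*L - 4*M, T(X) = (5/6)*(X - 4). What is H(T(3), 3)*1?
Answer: -12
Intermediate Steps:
T(X) = -10/3 + 5*X/6 (T(X) = (5*(⅙))*(-4 + X) = 5*(-4 + X)/6 = -10/3 + 5*X/6)
H(L, M) = -4*M (H(L, M) = 0 - 4*M = -4*M)
H(T(3), 3)*1 = -4*3*1 = -12*1 = -12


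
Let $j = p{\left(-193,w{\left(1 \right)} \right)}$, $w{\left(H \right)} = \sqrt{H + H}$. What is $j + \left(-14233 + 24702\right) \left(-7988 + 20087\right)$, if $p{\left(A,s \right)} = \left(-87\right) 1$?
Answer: $126664344$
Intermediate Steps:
$w{\left(H \right)} = \sqrt{2} \sqrt{H}$ ($w{\left(H \right)} = \sqrt{2 H} = \sqrt{2} \sqrt{H}$)
$p{\left(A,s \right)} = -87$
$j = -87$
$j + \left(-14233 + 24702\right) \left(-7988 + 20087\right) = -87 + \left(-14233 + 24702\right) \left(-7988 + 20087\right) = -87 + 10469 \cdot 12099 = -87 + 126664431 = 126664344$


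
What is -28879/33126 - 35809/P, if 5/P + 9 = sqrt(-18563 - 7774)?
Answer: 10675736011/165630 - 35809*I*sqrt(26337)/5 ≈ 64455.0 - 1.1623e+6*I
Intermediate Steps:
P = 5/(-9 + I*sqrt(26337)) (P = 5/(-9 + sqrt(-18563 - 7774)) = 5/(-9 + sqrt(-26337)) = 5/(-9 + I*sqrt(26337)) ≈ -0.0017034 - 0.030715*I)
-28879/33126 - 35809/P = -28879/33126 - 35809/(-15/8806 - 5*I*sqrt(26337)/26418)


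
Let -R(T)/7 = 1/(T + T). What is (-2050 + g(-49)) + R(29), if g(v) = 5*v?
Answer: -133117/58 ≈ -2295.1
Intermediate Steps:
R(T) = -7/(2*T) (R(T) = -7/(T + T) = -7*1/(2*T) = -7/(2*T))
(-2050 + g(-49)) + R(29) = (-2050 + 5*(-49)) - 7/2/29 = (-2050 - 245) - 7/2*1/29 = -2295 - 7/58 = -133117/58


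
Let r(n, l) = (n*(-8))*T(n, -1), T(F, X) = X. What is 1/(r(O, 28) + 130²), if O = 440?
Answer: 1/20420 ≈ 4.8972e-5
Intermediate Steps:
r(n, l) = 8*n (r(n, l) = (n*(-8))*(-1) = -8*n*(-1) = 8*n)
1/(r(O, 28) + 130²) = 1/(8*440 + 130²) = 1/(3520 + 16900) = 1/20420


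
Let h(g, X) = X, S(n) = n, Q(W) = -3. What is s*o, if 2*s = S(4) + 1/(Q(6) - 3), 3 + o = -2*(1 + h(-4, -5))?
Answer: 115/12 ≈ 9.5833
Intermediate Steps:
o = 5 (o = -3 - 2*(1 - 5) = -3 - 2*(-4) = -3 + 8 = 5)
s = 23/12 (s = (4 + 1/(-3 - 3))/2 = (4 + 1/(-6))/2 = (4 - 1/6)/2 = (1/2)*(23/6) = 23/12 ≈ 1.9167)
s*o = (23/12)*5 = 115/12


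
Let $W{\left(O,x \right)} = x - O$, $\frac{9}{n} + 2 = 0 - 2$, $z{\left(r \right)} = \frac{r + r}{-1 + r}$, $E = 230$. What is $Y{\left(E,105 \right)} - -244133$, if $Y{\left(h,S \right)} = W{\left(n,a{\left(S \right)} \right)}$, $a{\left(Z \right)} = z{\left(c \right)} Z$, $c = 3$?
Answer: $\frac{977801}{4} \approx 2.4445 \cdot 10^{5}$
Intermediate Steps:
$z{\left(r \right)} = \frac{2 r}{-1 + r}$
$n = - \frac{9}{4}$ ($n = \frac{9}{-2 + \left(0 - 2\right)} = \frac{9}{-2 - 2} = \frac{9}{-4} = 9 \left(- \frac{1}{4}\right) = - \frac{9}{4} \approx -2.25$)
$a{\left(Z \right)} = 3 Z$ ($a{\left(Z \right)} = 2 \cdot 3 \frac{1}{-1 + 3} Z = 2 \cdot 3 \cdot \frac{1}{2} Z = 3 Z$)
$Y{\left(h,S \right)} = \frac{9}{4} + 3 S$ ($Y{\left(h,S \right)} = 3 S - - \frac{9}{4} = 3 S + \frac{9}{4} = \frac{9}{4} + 3 S$)
$Y{\left(E,105 \right)} - -244133 = \left(\frac{9}{4} + 3 \cdot 105\right) - -244133 = \left(\frac{9}{4} + 315\right) + 244133 = \frac{1269}{4} + 244133 = \frac{977801}{4}$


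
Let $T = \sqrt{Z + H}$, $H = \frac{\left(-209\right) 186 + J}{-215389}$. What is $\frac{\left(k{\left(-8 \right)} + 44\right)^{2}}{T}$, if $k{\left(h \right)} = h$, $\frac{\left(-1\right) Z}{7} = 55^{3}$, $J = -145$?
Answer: $- \frac{216 i \sqrt{54029765276706234}}{41807895851} \approx - 1.2009 i$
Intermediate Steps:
$Z = -1164625$ ($Z = - 7 \cdot 55^{3} = \left(-7\right) 166375 = -1164625$)
$H = \frac{39019}{215389}$ ($H = \frac{\left(-209\right) 186 - 145}{-215389} = \left(-38874 - 145\right) \left(- \frac{1}{215389}\right) = \left(-39019\right) \left(- \frac{1}{215389}\right) = \frac{39019}{215389} \approx 0.18116$)
$T = \frac{i \sqrt{54029765276706234}}{215389}$ ($T = \sqrt{-1164625 + \frac{39019}{215389}} = \sqrt{- \frac{250847375106}{215389}} = \frac{i \sqrt{54029765276706234}}{215389} \approx 1079.2 i$)
$\frac{\left(k{\left(-8 \right)} + 44\right)^{2}}{T} = \frac{\left(-8 + 44\right)^{2}}{\frac{1}{215389} i \sqrt{54029765276706234}} = 36^{2} \left(- \frac{i \sqrt{54029765276706234}}{250847375106}\right) = 1296 \left(- \frac{i \sqrt{54029765276706234}}{250847375106}\right) = - \frac{216 i \sqrt{54029765276706234}}{41807895851}$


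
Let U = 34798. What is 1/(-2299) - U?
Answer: -80000603/2299 ≈ -34798.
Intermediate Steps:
1/(-2299) - U = 1/(-2299) - 1*34798 = -1/2299 - 34798 = -80000603/2299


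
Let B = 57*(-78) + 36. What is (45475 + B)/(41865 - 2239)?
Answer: 41065/39626 ≈ 1.0363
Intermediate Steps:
B = -4410 (B = -4446 + 36 = -4410)
(45475 + B)/(41865 - 2239) = (45475 - 4410)/(41865 - 2239) = 41065/39626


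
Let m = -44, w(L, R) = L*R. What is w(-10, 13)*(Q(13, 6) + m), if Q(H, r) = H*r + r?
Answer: -5200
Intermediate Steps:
Q(H, r) = r + H*r
w(-10, 13)*(Q(13, 6) + m) = (-10*13)*(6*(1 + 13) - 44) = -130*(6*14 - 44) = -130*(84 - 44) = -130*40 = -5200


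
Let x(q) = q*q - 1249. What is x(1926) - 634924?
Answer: 3073303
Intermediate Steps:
x(q) = -1249 + q**2 (x(q) = q**2 - 1249 = -1249 + q**2)
x(1926) - 634924 = (-1249 + 1926**2) - 634924 = (-1249 + 3709476) - 634924 = 3708227 - 634924 = 3073303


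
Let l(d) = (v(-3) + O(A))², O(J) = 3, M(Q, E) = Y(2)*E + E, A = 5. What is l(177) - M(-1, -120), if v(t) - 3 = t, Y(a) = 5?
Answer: 729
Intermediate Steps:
v(t) = 3 + t
M(Q, E) = 6*E (M(Q, E) = 5*E + E = 6*E)
l(d) = 9 (l(d) = ((3 - 3) + 3)² = (0 + 3)² = 3² = 9)
l(177) - M(-1, -120) = 9 - 6*(-120) = 9 - 1*(-720) = 9 + 720 = 729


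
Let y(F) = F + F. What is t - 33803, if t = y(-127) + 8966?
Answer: -25091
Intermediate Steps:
y(F) = 2*F
t = 8712 (t = 2*(-127) + 8966 = -254 + 8966 = 8712)
t - 33803 = 8712 - 33803 = -25091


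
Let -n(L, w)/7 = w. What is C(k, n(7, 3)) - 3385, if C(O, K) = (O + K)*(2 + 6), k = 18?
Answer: -3409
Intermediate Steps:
n(L, w) = -7*w
C(O, K) = 8*K + 8*O (C(O, K) = (K + O)*8 = 8*K + 8*O)
C(k, n(7, 3)) - 3385 = (8*(-7*3) + 8*18) - 3385 = (8*(-21) + 144) - 3385 = (-168 + 144) - 3385 = -24 - 3385 = -3409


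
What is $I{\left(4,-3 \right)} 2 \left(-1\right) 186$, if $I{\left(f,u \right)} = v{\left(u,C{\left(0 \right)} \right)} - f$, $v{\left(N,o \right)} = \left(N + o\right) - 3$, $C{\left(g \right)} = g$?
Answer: $3720$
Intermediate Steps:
$v{\left(N,o \right)} = -3 + N + o$
$I{\left(f,u \right)} = -3 + u - f$ ($I{\left(f,u \right)} = \left(-3 + u + 0\right) - f = \left(-3 + u\right) - f = -3 + u - f$)
$I{\left(4,-3 \right)} 2 \left(-1\right) 186 = \left(-3 - 3 - 4\right) 2 \left(-1\right) 186 = \left(-10\right) 2 \left(-1\right) 186 = \left(-20\right) \left(-1\right) 186 = 20 \cdot 186 = 3720$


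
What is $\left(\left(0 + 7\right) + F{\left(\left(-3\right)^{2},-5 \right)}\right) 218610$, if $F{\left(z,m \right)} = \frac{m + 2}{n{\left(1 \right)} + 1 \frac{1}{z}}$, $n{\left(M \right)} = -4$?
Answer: $1698912$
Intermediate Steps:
$F{\left(z,m \right)} = \frac{2 + m}{-4 + \frac{1}{z}}$ ($F{\left(z,m \right)} = \frac{m + 2}{-4 + 1 \frac{1}{z}} = \frac{2 + m}{-4 + \frac{1}{z}}$)
$\left(\left(0 + 7\right) + F{\left(\left(-3\right)^{2},-5 \right)}\right) 218610 = \left(\left(0 + 7\right) + \frac{\left(-3\right)^{2} \left(2 - 5\right)}{1 - 4 \left(-3\right)^{2}}\right) 218610 = \left(7 + 9 \frac{1}{1 - 36} \left(-3\right)\right) 218610 = \left(7 + 9 \frac{1}{-35} \left(-3\right)\right) 218610 = \left(7 + 9 \left(- \frac{1}{35}\right) \left(-3\right)\right) 218610 = \left(7 + \frac{27}{35}\right) 218610 = \frac{272}{35} \cdot 218610 = 1698912$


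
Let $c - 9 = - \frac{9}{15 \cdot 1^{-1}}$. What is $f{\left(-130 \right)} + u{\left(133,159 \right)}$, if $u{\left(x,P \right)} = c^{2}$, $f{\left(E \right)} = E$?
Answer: $- \frac{1486}{25} \approx -59.44$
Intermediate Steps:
$c = \frac{42}{5}$ ($c = 9 - \frac{9}{15 \cdot 1^{-1}} = 9 - \frac{9}{15 \cdot 1} = 9 - \frac{9}{15} = 9 - \frac{3}{5} = \frac{42}{5} \approx 8.4$)
$u{\left(x,P \right)} = \frac{1764}{25}$ ($u{\left(x,P \right)} = \left(\frac{42}{5}\right)^{2} = \frac{1764}{25}$)
$f{\left(-130 \right)} + u{\left(133,159 \right)} = -130 + \frac{1764}{25} = - \frac{1486}{25}$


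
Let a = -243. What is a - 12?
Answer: -255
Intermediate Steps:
a - 12 = -243 - 12 = -255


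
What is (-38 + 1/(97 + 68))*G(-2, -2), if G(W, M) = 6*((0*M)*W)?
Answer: 0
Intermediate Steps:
G(W, M) = 0 (G(W, M) = 6*(0*W) = 6*0 = 0)
(-38 + 1/(97 + 68))*G(-2, -2) = (-38 + 1/(97 + 68))*0 = (-38 + 1/165)*0 = -6269/165*0 = 0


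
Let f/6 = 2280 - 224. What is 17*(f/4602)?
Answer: 34952/767 ≈ 45.570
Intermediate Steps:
f = 12336 (f = 6*(2280 - 224) = 6*2056 = 12336)
17*(f/4602) = 17*(12336/4602) = 17*(12336*(1/4602)) = 17*(2056/767) = 34952/767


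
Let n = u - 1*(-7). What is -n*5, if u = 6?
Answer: -65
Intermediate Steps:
n = 13 (n = 6 - 1*(-7) = 6 + 7 = 13)
-n*5 = -1*13*5 = -13*5 = -65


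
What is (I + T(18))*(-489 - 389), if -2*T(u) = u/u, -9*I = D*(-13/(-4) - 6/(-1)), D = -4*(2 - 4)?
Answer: 68923/9 ≈ 7658.1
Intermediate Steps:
D = 8 (D = -4*(-2) = 8)
I = -74/9 (I = -8*(-13/(-4) - 6/(-1))/9 = -8*(-13*(-¼) - 6*(-1))/9 = -8*(13/4 + 6)/9 = -8*37/(9*4) = -⅑*74 = -74/9 ≈ -8.2222)
T(u) = -½ (T(u) = -u/(2*u) = -½*1 = -½)
(I + T(18))*(-489 - 389) = (-74/9 - ½)*(-489 - 389) = -157/18*(-878) = 68923/9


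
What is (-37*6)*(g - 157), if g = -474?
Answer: 140082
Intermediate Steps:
(-37*6)*(g - 157) = (-37*6)*(-474 - 157) = -222*(-631) = 140082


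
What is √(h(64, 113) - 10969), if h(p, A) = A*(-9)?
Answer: I*√11986 ≈ 109.48*I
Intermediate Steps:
h(p, A) = -9*A
√(h(64, 113) - 10969) = √(-9*113 - 10969) = √(-1017 - 10969) = √(-11986) = I*√11986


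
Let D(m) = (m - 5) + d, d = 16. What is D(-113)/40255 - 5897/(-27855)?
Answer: 9381701/44852121 ≈ 0.20917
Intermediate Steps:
D(m) = 11 + m (D(m) = (m - 5) + 16 = (-5 + m) + 16 = 11 + m)
D(-113)/40255 - 5897/(-27855) = (11 - 113)/40255 - 5897/(-27855) = -102*1/40255 - 5897*(-1/27855) = -102/40255 + 5897/27855 = 9381701/44852121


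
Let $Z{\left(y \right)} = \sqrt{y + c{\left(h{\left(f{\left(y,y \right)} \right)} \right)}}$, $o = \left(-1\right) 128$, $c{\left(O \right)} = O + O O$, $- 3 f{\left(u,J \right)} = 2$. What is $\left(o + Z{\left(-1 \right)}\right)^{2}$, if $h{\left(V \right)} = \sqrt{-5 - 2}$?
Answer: $16376 - 256 \sqrt{-8 + i \sqrt{7}} + i \sqrt{7} \approx 16258.0 - 731.01 i$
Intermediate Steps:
$f{\left(u,J \right)} = - \frac{2}{3}$ ($f{\left(u,J \right)} = \left(- \frac{1}{3}\right) 2 = - \frac{2}{3}$)
$h{\left(V \right)} = i \sqrt{7}$ ($h{\left(V \right)} = \sqrt{-7} = i \sqrt{7}$)
$c{\left(O \right)} = O + O^{2}$
$o = -128$
$Z{\left(y \right)} = \sqrt{y + i \sqrt{7} \left(1 + i \sqrt{7}\right)}$
$\left(o + Z{\left(-1 \right)}\right)^{2} = \left(-128 + \sqrt{-7 - 1 + i \sqrt{7}}\right)^{2} = \left(-128 + \sqrt{-8 + i \sqrt{7}}\right)^{2}$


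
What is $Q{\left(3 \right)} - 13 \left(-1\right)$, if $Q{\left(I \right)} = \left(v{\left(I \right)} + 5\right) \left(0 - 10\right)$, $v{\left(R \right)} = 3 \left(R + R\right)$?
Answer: $-217$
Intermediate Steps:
$v{\left(R \right)} = 6 R$ ($v{\left(R \right)} = 3 \cdot 2 R = 6 R$)
$Q{\left(I \right)} = -50 - 60 I$ ($Q{\left(I \right)} = \left(6 I + 5\right) \left(0 - 10\right) = \left(5 + 6 I\right) \left(-10\right) = -50 - 60 I$)
$Q{\left(3 \right)} - 13 \left(-1\right) = \left(-50 - 180\right) - 13 \left(-1\right) = \left(-50 - 180\right) - -13 = -230 + 13 = -217$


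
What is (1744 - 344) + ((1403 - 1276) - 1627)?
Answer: -100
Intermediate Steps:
(1744 - 344) + ((1403 - 1276) - 1627) = 1400 + (127 - 1627) = 1400 - 1500 = -100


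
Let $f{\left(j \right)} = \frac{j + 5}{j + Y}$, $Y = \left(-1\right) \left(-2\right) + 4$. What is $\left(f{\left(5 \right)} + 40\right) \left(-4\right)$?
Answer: $- \frac{1800}{11} \approx -163.64$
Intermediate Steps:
$Y = 6$ ($Y = 2 + 4 = 6$)
$f{\left(j \right)} = \frac{5 + j}{6 + j}$ ($f{\left(j \right)} = \frac{j + 5}{j + 6} = \frac{5 + j}{6 + j}$)
$\left(f{\left(5 \right)} + 40\right) \left(-4\right) = \left(\frac{5 + 5}{6 + 5} + 40\right) \left(-4\right) = \left(\frac{1}{11} \cdot 10 + 40\right) \left(-4\right) = \left(\frac{10}{11} + 40\right) \left(-4\right) = \frac{450}{11} \left(-4\right) = - \frac{1800}{11}$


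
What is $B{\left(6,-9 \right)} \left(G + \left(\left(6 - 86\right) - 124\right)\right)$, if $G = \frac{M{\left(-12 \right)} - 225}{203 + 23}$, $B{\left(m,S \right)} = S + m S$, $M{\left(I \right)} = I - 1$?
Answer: $\frac{1459773}{113} \approx 12918.0$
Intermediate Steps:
$M{\left(I \right)} = -1 + I$
$B{\left(m,S \right)} = S + S m$
$G = - \frac{119}{113}$ ($G = \frac{\left(-1 - 12\right) - 225}{203 + 23} = \frac{-13 - 225}{226} = \left(-238\right) \frac{1}{226} = - \frac{119}{113} \approx -1.0531$)
$B{\left(6,-9 \right)} \left(G + \left(\left(6 - 86\right) - 124\right)\right) = - 9 \left(1 + 6\right) \left(- \frac{119}{113} + \left(\left(6 - 86\right) - 124\right)\right) = \left(-9\right) 7 \left(- \frac{119}{113} - 204\right) = - 63 \left(- \frac{119}{113} - 204\right) = \left(-63\right) \left(- \frac{23171}{113}\right) = \frac{1459773}{113}$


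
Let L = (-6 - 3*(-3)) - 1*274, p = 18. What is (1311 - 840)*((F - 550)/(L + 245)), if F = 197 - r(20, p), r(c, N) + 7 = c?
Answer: 86193/13 ≈ 6630.2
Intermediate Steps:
L = -271 (L = (-6 + 9) - 274 = 3 - 274 = -271)
r(c, N) = -7 + c
F = 184 (F = 197 - (-7 + 20) = 197 - 1*13 = 197 - 13 = 184)
(1311 - 840)*((F - 550)/(L + 245)) = (1311 - 840)*((184 - 550)/(-271 + 245)) = 471*(-366/(-26)) = 471*(-366*(-1/26)) = 471*(183/13) = 86193/13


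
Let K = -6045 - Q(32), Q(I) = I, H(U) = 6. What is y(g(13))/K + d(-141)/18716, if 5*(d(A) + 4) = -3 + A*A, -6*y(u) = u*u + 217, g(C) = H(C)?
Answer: 93467267/426514245 ≈ 0.21914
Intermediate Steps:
g(C) = 6
y(u) = -217/6 - u²/6 (y(u) = -(u*u + 217)/6 = -(u² + 217)/6 = -(217 + u²)/6 = -217/6 - u²/6)
d(A) = -23/5 + A²/5 (d(A) = -4 + (-3 + A*A)/5 = -4 + (-3 + A²)/5 = -4 + (-⅗ + A²/5) = -23/5 + A²/5)
K = -6077 (K = -6045 - 1*32 = -6045 - 32 = -6077)
y(g(13))/K + d(-141)/18716 = (-217/6 - ⅙*6²)/(-6077) + (-23/5 + (⅕)*(-141)²)/18716 = (-217/6 - ⅙*36)*(-1/6077) + (-23/5 + (⅕)*19881)*(1/18716) = (-217/6 - 6)*(-1/6077) + (-23/5 + 19881/5)*(1/18716) = -253/6*(-1/6077) + (19858/5)*(1/18716) = 253/36462 + 9929/46790 = 93467267/426514245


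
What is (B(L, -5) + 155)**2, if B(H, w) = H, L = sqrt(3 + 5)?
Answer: 24033 + 620*sqrt(2) ≈ 24910.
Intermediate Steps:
L = 2*sqrt(2) (L = sqrt(8) = 2*sqrt(2) ≈ 2.8284)
(B(L, -5) + 155)**2 = (2*sqrt(2) + 155)**2 = (155 + 2*sqrt(2))**2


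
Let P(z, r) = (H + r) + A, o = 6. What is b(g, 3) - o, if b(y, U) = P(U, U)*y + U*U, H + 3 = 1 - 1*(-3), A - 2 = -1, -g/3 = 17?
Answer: -252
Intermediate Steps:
g = -51 (g = -3*17 = -51)
A = 1 (A = 2 - 1 = 1)
H = 1 (H = -3 + (1 - 1*(-3)) = -3 + (1 + 3) = -3 + 4 = 1)
P(z, r) = 2 + r (P(z, r) = (1 + r) + 1 = 2 + r)
b(y, U) = U² + y*(2 + U) (b(y, U) = (2 + U)*y + U*U = y*(2 + U) + U² = U² + y*(2 + U))
b(g, 3) - o = (3² - 51*(2 + 3)) - 1*6 = (9 - 51*5) - 6 = (9 - 255) - 6 = -246 - 6 = -252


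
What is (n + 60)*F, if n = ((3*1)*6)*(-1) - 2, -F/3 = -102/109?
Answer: 12240/109 ≈ 112.29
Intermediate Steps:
F = 306/109 (F = -(-306)/109 = -3*(-102/109) = 306/109 ≈ 2.8073)
n = -20 (n = (3*6)*(-1) - 2 = 18*(-1) - 2 = -18 - 2 = -20)
(n + 60)*F = (-20 + 60)*(306/109) = 40*(306/109) = 12240/109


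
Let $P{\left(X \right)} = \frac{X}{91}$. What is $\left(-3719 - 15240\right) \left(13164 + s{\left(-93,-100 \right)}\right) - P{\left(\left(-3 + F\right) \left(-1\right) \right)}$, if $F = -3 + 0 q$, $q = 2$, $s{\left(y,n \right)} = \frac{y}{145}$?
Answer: $- \frac{3292998512673}{13195} \approx -2.4956 \cdot 10^{8}$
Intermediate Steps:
$s{\left(y,n \right)} = \frac{y}{145}$ ($s{\left(y,n \right)} = y \frac{1}{145} = \frac{y}{145}$)
$F = -3$ ($F = -3 + 0 \cdot 2 = -3 + 0 = -3$)
$P{\left(X \right)} = \frac{X}{91}$ ($P{\left(X \right)} = X \frac{1}{91} = \frac{X}{91}$)
$\left(-3719 - 15240\right) \left(13164 + s{\left(-93,-100 \right)}\right) - P{\left(\left(-3 + F\right) \left(-1\right) \right)} = \left(-3719 - 15240\right) \left(13164 + \frac{1}{145} \left(-93\right)\right) - \frac{\left(-3 - 3\right) \left(-1\right)}{91} = - 18959 \left(13164 - \frac{93}{145}\right) - \frac{\left(-6\right) \left(-1\right)}{91} = \left(-18959\right) \frac{1908687}{145} - \frac{1}{91} \cdot 6 = - \frac{36186796833}{145} - \frac{6}{91} = - \frac{3292998512673}{13195}$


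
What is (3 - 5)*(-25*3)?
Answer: 150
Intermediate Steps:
(3 - 5)*(-25*3) = -2*(-75) = 150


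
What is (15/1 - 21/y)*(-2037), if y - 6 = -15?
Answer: -35308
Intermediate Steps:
y = -9 (y = 6 - 15 = -9)
(15/1 - 21/y)*(-2037) = (15/1 - 21/(-9))*(-2037) = (15*1 - 21*(-⅑))*(-2037) = (15 + 7/3)*(-2037) = (52/3)*(-2037) = -35308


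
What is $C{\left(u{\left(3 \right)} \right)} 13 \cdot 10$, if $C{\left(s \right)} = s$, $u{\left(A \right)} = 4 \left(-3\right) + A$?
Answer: $-1170$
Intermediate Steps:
$u{\left(A \right)} = -12 + A$
$C{\left(u{\left(3 \right)} \right)} 13 \cdot 10 = \left(-12 + 3\right) 13 \cdot 10 = \left(-9\right) 13 \cdot 10 = \left(-117\right) 10 = -1170$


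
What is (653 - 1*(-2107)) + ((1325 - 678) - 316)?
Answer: 3091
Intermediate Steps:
(653 - 1*(-2107)) + ((1325 - 678) - 316) = (653 + 2107) + (647 - 316) = 2760 + 331 = 3091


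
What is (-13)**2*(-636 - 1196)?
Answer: -309608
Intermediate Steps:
(-13)**2*(-636 - 1196) = 169*(-1832) = -309608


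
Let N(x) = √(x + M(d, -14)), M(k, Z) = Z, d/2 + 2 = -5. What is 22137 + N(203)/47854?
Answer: 22137 + 3*√21/47854 ≈ 22137.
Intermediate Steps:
d = -14 (d = -4 + 2*(-5) = -4 - 10 = -14)
N(x) = √(-14 + x) (N(x) = √(x - 14) = √(-14 + x))
22137 + N(203)/47854 = 22137 + √(-14 + 203)/47854 = 22137 + √189*(1/47854) = 22137 + (3*√21)*(1/47854) = 22137 + 3*√21/47854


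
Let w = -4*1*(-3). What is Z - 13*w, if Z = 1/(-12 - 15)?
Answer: -4213/27 ≈ -156.04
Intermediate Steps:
w = 12 (w = -4*(-3) = 12)
Z = -1/27 (Z = 1/(-27) = -1/27 ≈ -0.037037)
Z - 13*w = -1/27 - 13*12 = -1/27 - 156 = -4213/27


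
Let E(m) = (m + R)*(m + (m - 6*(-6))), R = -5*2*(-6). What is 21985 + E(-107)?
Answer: 30351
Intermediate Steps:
R = 60 (R = -10*(-6) = 60)
E(m) = (36 + 2*m)*(60 + m) (E(m) = (m + 60)*(m + (m - 6*(-6))) = (60 + m)*(m + (m + 36)) = (60 + m)*(m + (36 + m)) = (60 + m)*(36 + 2*m) = (36 + 2*m)*(60 + m))
21985 + E(-107) = 21985 + (2160 + 2*(-107)² + 156*(-107)) = 21985 + (2160 + 2*11449 - 16692) = 21985 + (2160 + 22898 - 16692) = 21985 + 8366 = 30351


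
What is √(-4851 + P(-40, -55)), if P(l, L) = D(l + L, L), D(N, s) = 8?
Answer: I*√4843 ≈ 69.592*I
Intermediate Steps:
P(l, L) = 8
√(-4851 + P(-40, -55)) = √(-4851 + 8) = √(-4843) = I*√4843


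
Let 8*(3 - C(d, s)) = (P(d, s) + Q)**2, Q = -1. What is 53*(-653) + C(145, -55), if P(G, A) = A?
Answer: -34998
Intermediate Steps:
C(d, s) = 3 - (-1 + s)**2/8 (C(d, s) = 3 - (s - 1)**2/8 = 3 - (-1 + s)**2/8)
53*(-653) + C(145, -55) = 53*(-653) + (3 - (-1 - 55)**2/8) = -34609 + (3 - 1/8*(-56)**2) = -34609 + (3 - 1/8*3136) = -34609 + (3 - 392) = -34609 - 389 = -34998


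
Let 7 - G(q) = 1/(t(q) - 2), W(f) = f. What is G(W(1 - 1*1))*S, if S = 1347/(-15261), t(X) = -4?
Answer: -19307/30522 ≈ -0.63256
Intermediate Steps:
G(q) = 43/6 (G(q) = 7 - 1/(-4 - 2) = 7 - 1/(-6) = 7 - 1*(-1/6) = 7 + 1/6 = 43/6)
S = -449/5087 (S = 1347*(-1/15261) = -449/5087 ≈ -0.088264)
G(W(1 - 1*1))*S = (43/6)*(-449/5087) = -19307/30522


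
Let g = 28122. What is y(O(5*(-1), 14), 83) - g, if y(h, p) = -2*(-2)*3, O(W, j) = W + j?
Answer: -28110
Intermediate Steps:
y(h, p) = 12 (y(h, p) = 4*3 = 12)
y(O(5*(-1), 14), 83) - g = 12 - 1*28122 = 12 - 28122 = -28110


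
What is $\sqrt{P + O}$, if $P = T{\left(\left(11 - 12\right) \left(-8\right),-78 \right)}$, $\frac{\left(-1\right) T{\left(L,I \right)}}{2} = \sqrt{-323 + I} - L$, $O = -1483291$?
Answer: $\sqrt{-1483275 - 2 i \sqrt{401}} \approx 0.02 - 1217.9 i$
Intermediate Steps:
$T{\left(L,I \right)} = - 2 \sqrt{-323 + I} + 2 L$ ($T{\left(L,I \right)} = - 2 \left(\sqrt{-323 + I} - L\right) = - 2 \sqrt{-323 + I} + 2 L$)
$P = 16 - 2 i \sqrt{401}$ ($P = - 2 \sqrt{-323 - 78} + 2 \left(11 - 12\right) \left(-8\right) = - 2 \sqrt{-401} + 2 \left(\left(-1\right) \left(-8\right)\right) = - 2 i \sqrt{401} + 2 \cdot 8 = - 2 i \sqrt{401} + 16 = 16 - 2 i \sqrt{401} \approx 16.0 - 40.05 i$)
$\sqrt{P + O} = \sqrt{\left(16 - 2 i \sqrt{401}\right) - 1483291} = \sqrt{-1483275 - 2 i \sqrt{401}}$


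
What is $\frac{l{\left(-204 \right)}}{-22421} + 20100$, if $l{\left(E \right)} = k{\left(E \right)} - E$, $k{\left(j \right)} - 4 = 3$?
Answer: $\frac{450661889}{22421} \approx 20100.0$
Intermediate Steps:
$k{\left(j \right)} = 7$ ($k{\left(j \right)} = 4 + 3 = 7$)
$l{\left(E \right)} = 7 - E$
$\frac{l{\left(-204 \right)}}{-22421} + 20100 = \frac{7 - -204}{-22421} + 20100 = \left(7 + 204\right) \left(- \frac{1}{22421}\right) + 20100 = 211 \left(- \frac{1}{22421}\right) + 20100 = - \frac{211}{22421} + 20100 = \frac{450661889}{22421}$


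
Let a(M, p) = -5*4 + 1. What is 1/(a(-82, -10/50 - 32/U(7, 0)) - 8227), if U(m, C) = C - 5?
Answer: -1/8246 ≈ -0.00012127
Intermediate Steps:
U(m, C) = -5 + C
a(M, p) = -19 (a(M, p) = -20 + 1 = -19)
1/(a(-82, -10/50 - 32/U(7, 0)) - 8227) = 1/(-19 - 8227) = 1/(-8246) = -1/8246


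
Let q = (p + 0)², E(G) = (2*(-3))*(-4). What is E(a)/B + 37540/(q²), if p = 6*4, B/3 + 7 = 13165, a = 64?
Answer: 6897299/60632064 ≈ 0.11376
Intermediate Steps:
B = 39474 (B = -21 + 3*13165 = -21 + 39495 = 39474)
p = 24
E(G) = 24 (E(G) = -6*(-4) = 24)
q = 576 (q = (24 + 0)² = 24² = 576)
E(a)/B + 37540/(q²) = 24/39474 + 37540/(576²) = 24*(1/39474) + 37540/331776 = 4/6579 + 37540*(1/331776) = 4/6579 + 9385/82944 = 6897299/60632064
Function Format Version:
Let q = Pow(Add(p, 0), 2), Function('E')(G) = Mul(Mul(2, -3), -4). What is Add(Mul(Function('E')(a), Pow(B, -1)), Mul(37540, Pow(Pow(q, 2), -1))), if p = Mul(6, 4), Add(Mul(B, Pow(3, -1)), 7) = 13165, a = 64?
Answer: Rational(6897299, 60632064) ≈ 0.11376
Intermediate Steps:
B = 39474 (B = Add(-21, Mul(3, 13165)) = Add(-21, 39495) = 39474)
p = 24
Function('E')(G) = 24 (Function('E')(G) = Mul(-6, -4) = 24)
q = 576 (q = Pow(Add(24, 0), 2) = Pow(24, 2) = 576)
Add(Mul(Function('E')(a), Pow(B, -1)), Mul(37540, Pow(Pow(q, 2), -1))) = Add(Mul(24, Pow(39474, -1)), Mul(37540, Pow(Pow(576, 2), -1))) = Add(Mul(24, Rational(1, 39474)), Mul(37540, Pow(331776, -1))) = Add(Rational(4, 6579), Mul(37540, Rational(1, 331776))) = Add(Rational(4, 6579), Rational(9385, 82944)) = Rational(6897299, 60632064)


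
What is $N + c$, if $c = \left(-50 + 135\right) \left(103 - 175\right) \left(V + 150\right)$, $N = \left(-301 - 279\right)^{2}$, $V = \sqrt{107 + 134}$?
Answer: $-581600 - 6120 \sqrt{241} \approx -6.7661 \cdot 10^{5}$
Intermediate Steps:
$V = \sqrt{241} \approx 15.524$
$N = 336400$ ($N = \left(-580\right)^{2} = 336400$)
$c = -918000 - 6120 \sqrt{241}$ ($c = \left(-50 + 135\right) \left(103 - 175\right) \left(\sqrt{241} + 150\right) = 85 \left(-72\right) \left(150 + \sqrt{241}\right) = - 6120 \left(150 + \sqrt{241}\right) = -918000 - 6120 \sqrt{241} \approx -1.013 \cdot 10^{6}$)
$N + c = 336400 - \left(918000 + 6120 \sqrt{241}\right) = -581600 - 6120 \sqrt{241}$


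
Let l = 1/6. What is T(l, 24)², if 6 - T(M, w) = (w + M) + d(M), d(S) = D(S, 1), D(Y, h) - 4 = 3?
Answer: 22801/36 ≈ 633.36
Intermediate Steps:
D(Y, h) = 7 (D(Y, h) = 4 + 3 = 7)
d(S) = 7
l = ⅙ ≈ 0.16667
T(M, w) = -1 - M - w (T(M, w) = 6 - ((w + M) + 7) = 6 - ((M + w) + 7) = 6 - (7 + M + w) = 6 + (-7 - M - w) = -1 - M - w)
T(l, 24)² = (-1 - 1*⅙ - 1*24)² = (-1 - ⅙ - 24)² = (-151/6)² = 22801/36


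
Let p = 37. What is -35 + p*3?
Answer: 76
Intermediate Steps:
-35 + p*3 = -35 + 37*3 = -35 + 111 = 76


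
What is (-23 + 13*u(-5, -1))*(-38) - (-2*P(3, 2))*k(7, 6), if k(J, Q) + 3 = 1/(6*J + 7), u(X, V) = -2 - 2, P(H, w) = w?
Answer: 139066/49 ≈ 2838.1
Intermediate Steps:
u(X, V) = -4
k(J, Q) = -3 + 1/(7 + 6*J) (k(J, Q) = -3 + 1/(6*J + 7) = -3 + 1/(7 + 6*J))
(-23 + 13*u(-5, -1))*(-38) - (-2*P(3, 2))*k(7, 6) = (-23 + 13*(-4))*(-38) - (-2*2)*2*(-10 - 9*7)/(7 + 6*7) = (-23 - 52)*(-38) - (-4)*2*(-10 - 63)/(7 + 42) = -75*(-38) - (-4)*2*(-73)/49 = 2850 - (-4)*2*(1/49)*(-73) = 2850 - (-4)*(-146)/49 = 2850 - 1*584/49 = 2850 - 584/49 = 139066/49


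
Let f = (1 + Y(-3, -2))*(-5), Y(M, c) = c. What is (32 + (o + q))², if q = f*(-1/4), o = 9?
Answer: 25281/16 ≈ 1580.1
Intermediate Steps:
f = 5 (f = (1 - 2)*(-5) = -1*(-5) = 5)
q = -5/4 (q = 5*(-1/4) = 5*(-1*¼) = 5*(-¼) = -5/4 ≈ -1.2500)
(32 + (o + q))² = (32 + (9 - 5/4))² = (32 + 31/4)² = (159/4)² = 25281/16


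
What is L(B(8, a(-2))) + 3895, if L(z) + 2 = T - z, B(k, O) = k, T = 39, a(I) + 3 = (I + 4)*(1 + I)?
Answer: 3924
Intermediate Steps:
a(I) = -3 + (1 + I)*(4 + I) (a(I) = -3 + (I + 4)*(1 + I) = -3 + (4 + I)*(1 + I) = -3 + (1 + I)*(4 + I))
L(z) = 37 - z (L(z) = -2 + (39 - z) = 37 - z)
L(B(8, a(-2))) + 3895 = (37 - 1*8) + 3895 = (37 - 8) + 3895 = 29 + 3895 = 3924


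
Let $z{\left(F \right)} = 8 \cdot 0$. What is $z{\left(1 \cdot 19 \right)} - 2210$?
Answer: $-2210$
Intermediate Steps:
$z{\left(F \right)} = 0$
$z{\left(1 \cdot 19 \right)} - 2210 = 0 - 2210 = -2210$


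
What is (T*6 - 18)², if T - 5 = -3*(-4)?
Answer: 7056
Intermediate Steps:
T = 17 (T = 5 - 3*(-4) = 5 + 12 = 17)
(T*6 - 18)² = (17*6 - 18)² = (102 - 18)² = 84² = 7056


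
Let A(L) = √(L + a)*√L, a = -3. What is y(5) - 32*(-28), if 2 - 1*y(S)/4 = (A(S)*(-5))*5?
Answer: 904 + 100*√10 ≈ 1220.2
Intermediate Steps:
A(L) = √L*√(-3 + L) (A(L) = √(L - 3)*√L = √(-3 + L)*√L = √L*√(-3 + L))
y(S) = 8 + 100*√S*√(-3 + S) (y(S) = 8 - 4*(√S*√(-3 + S))*(-5)*5 = 8 - 4*(-5*√S*√(-3 + S))*5 = 8 - (-100)*√S*√(-3 + S) = 8 + 100*√S*√(-3 + S))
y(5) - 32*(-28) = (8 + 100*√5*√(-3 + 5)) - 32*(-28) = (8 + 100*√5*√2) + 896 = (8 + 100*√10) + 896 = 904 + 100*√10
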